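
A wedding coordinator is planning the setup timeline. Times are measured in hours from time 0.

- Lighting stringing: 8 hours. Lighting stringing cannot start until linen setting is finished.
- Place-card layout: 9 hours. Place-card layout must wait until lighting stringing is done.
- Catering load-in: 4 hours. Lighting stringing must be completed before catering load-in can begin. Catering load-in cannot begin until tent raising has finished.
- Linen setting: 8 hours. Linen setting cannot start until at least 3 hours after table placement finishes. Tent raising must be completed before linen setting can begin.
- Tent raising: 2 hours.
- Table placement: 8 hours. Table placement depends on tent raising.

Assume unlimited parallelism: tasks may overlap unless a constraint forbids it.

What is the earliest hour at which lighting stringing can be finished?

Nothing blocks tent raising, so it runs from hour 0 to hour 2.
Table placement waits on tent raising (finishes hour 2), so it starts at hour 2 and finishes at 2 + 8 = hour 10.
Linen setting has to wait for table placement (finishes hour 10, plus 3-hour gap → hour 13); tent raising (finishes hour 2). The latest of these is hour 13, so linen setting runs hour 13 to 13 + 8 = hour 21.
After linen setting (finishes hour 21), lighting stringing can start at hour 21 and finishes at hour 29.

29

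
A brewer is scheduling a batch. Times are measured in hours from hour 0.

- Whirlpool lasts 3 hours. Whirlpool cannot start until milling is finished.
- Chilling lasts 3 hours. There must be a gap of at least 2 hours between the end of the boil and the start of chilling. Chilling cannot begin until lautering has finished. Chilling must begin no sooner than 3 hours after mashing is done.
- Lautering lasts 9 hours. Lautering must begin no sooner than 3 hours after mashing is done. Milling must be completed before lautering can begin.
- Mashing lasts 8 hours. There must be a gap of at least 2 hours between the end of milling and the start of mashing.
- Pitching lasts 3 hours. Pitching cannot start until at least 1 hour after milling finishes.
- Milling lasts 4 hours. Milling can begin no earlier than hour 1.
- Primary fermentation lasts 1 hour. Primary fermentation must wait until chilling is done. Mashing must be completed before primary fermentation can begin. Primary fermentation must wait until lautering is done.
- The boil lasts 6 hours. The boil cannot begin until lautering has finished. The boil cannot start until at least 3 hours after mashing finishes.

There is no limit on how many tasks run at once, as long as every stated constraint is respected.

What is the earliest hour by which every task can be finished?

39

Milling cannot begin until its own release at hour 1. It runs from hour 1 to 1 + 4 = hour 5.
Pitching cannot begin until milling (finishes hour 5, plus 1-hour gap → hour 6). It runs from hour 6 to 6 + 3 = hour 9.
Whirlpool waits on milling (finishes hour 5), so it starts at hour 5 and finishes at 5 + 3 = hour 8.
Mashing waits on milling (finishes hour 5, plus 2-hour gap → hour 7), so it starts at hour 7 and finishes at 7 + 8 = hour 15.
Lautering has to wait for mashing (finishes hour 15, plus 3-hour gap → hour 18); milling (finishes hour 5). The latest of these is hour 18, so lautering runs hour 18 to 18 + 9 = hour 27.
For the boil: lautering (finishes hour 27); mashing (finishes hour 15, plus 3-hour gap → hour 18). Taking the maximum gives a start of hour 27, and it finishes at 27 + 6 = hour 33.
Chilling needs all of the boil (finishes hour 33, plus 2-hour gap → hour 35); lautering (finishes hour 27); mashing (finishes hour 15, plus 3-hour gap → hour 18). That puts its earliest start at hour 35; it finishes at 35 + 3 = hour 38.
Primary fermentation needs all of chilling (finishes hour 38); mashing (finishes hour 15); lautering (finishes hour 27). That puts its earliest start at hour 38; it finishes at 38 + 1 = hour 39.
All tasks are finished once the last one completes. Finish times: Milling at 5, Mashing at 15, Lautering at 27, The boil at 33, Whirlpool at 8, Chilling at 38, Pitching at 9, Primary fermentation at 39. The latest is hour 39.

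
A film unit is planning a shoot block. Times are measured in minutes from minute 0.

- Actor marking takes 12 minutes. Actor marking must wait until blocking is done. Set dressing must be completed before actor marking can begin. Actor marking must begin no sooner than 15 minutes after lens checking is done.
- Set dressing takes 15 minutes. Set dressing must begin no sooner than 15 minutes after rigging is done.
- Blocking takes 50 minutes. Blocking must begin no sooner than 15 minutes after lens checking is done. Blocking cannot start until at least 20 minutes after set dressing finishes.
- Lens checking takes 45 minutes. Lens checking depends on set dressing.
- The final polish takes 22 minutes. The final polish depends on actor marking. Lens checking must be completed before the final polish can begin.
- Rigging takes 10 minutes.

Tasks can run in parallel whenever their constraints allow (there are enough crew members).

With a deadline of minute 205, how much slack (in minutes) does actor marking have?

21

Rigging can start immediately at minute 0; it finishes at minute 10.
After rigging (finishes minute 10, plus 15-minute gap → minute 25), set dressing can start at minute 25 and finishes at minute 40.
After set dressing (finishes minute 40), lens checking can start at minute 40 and finishes at minute 85.
Blocking needs all of lens checking (finishes minute 85, plus 15-minute gap → minute 100); set dressing (finishes minute 40, plus 20-minute gap → minute 60). That puts its earliest start at minute 100; it finishes at 100 + 50 = minute 150.
Actor marking cannot start until blocking (finishes minute 150); set dressing (finishes minute 40); lens checking (finishes minute 85, plus 15-minute gap → minute 100). The controlling bound is minute 150, so actor marking finishes at 150 + 12 = minute 162.

Working backward from the deadline:
The final polish has no dependents, so it just needs to finish by minute 205. Starting by 205 − 22 = minute 183 achieves that.
Since the final polish (must start by minute 183) depends on it, actor marking must finish by minute 183. Backing off its 12-minute duration gives a latest start of minute 171.
So actor marking can start as early as minute 150 and as late as minute 171, giving 171 − 150 = 21 minutes of slack.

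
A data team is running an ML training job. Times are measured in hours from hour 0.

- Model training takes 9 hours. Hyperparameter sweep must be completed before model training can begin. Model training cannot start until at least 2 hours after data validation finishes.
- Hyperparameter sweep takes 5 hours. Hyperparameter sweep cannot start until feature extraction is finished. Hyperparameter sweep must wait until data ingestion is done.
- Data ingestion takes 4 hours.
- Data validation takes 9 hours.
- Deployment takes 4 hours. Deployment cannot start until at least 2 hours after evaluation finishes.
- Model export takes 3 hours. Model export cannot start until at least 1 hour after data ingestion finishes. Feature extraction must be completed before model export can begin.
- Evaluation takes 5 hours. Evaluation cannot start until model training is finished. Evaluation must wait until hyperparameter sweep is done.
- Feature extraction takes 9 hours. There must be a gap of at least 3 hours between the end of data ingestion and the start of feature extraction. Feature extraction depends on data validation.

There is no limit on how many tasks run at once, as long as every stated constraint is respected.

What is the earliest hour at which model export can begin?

Nothing blocks data validation, so it runs from hour 0 to hour 9.
Nothing blocks data ingestion, so it runs from hour 0 to hour 4.
Feature extraction cannot start until data ingestion (finishes hour 4, plus 3-hour gap → hour 7); data validation (finishes hour 9). The controlling bound is hour 9, so feature extraction finishes at 9 + 9 = hour 18.
Model export waits on data ingestion (finishes hour 4, plus 1-hour gap → hour 5); feature extraction (finishes hour 18). The latest of these is hour 18, which is the earliest model export can start.

18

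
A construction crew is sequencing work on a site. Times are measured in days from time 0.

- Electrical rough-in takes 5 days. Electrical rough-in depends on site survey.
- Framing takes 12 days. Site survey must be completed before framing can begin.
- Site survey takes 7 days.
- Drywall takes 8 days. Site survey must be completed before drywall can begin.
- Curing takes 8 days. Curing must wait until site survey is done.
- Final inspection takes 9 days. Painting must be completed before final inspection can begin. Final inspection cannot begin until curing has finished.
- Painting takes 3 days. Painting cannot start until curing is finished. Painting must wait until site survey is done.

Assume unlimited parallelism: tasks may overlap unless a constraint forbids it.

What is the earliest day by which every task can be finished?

27

Nothing blocks site survey, so it runs from day 0 to day 7.
After site survey (finishes day 7), drywall can start at day 7 and finishes at day 15.
Electrical rough-in waits on site survey (finishes day 7), so it starts at day 7 and finishes at 7 + 5 = day 12.
Framing cannot begin until site survey (finishes day 7). It runs from day 7 to 7 + 12 = day 19.
Curing waits on site survey (finishes day 7), so it starts at day 7 and finishes at 7 + 8 = day 15.
Painting needs all of curing (finishes day 15); site survey (finishes day 7). That puts its earliest start at day 15; it finishes at 15 + 3 = day 18.
Final inspection needs all of painting (finishes day 18); curing (finishes day 15). That puts its earliest start at day 18; it finishes at 18 + 9 = day 27.
All tasks are finished once the last one completes. Finish times: Site survey at 7, Curing at 15, Framing at 19, Electrical rough-in at 12, Drywall at 15, Painting at 18, Final inspection at 27. The latest is day 27.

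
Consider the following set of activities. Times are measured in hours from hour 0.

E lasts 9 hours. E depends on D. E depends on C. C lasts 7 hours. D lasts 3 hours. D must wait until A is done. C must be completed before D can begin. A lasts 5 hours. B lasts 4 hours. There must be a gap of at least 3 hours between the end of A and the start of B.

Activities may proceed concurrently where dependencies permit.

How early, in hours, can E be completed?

19

C can start immediately at hour 0; it finishes at hour 7.
Nothing blocks A, so it runs from hour 0 to hour 5.
For D: A (finishes hour 5); C (finishes hour 7). Taking the maximum gives a start of hour 7, and it finishes at 7 + 3 = hour 10.
E needs all of D (finishes hour 10); C (finishes hour 7). That puts its earliest start at hour 10; it finishes at 10 + 9 = hour 19.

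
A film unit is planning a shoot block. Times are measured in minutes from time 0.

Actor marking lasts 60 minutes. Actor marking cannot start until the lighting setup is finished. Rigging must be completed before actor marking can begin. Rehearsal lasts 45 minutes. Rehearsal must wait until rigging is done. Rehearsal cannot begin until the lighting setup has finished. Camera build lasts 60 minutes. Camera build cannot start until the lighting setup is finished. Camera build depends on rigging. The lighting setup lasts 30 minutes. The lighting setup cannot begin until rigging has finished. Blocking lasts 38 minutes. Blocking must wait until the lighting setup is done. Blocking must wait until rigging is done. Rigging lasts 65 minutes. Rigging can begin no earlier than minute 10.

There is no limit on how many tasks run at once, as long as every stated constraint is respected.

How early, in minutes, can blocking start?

Rigging cannot begin until its own release at minute 10. It runs from minute 10 to 10 + 65 = minute 75.
The lighting setup waits on rigging (finishes minute 75), so it starts at minute 75 and finishes at 75 + 30 = minute 105.
Blocking waits on the lighting setup (finishes minute 105); rigging (finishes minute 75). The latest of these is minute 105, which is the earliest blocking can start.

105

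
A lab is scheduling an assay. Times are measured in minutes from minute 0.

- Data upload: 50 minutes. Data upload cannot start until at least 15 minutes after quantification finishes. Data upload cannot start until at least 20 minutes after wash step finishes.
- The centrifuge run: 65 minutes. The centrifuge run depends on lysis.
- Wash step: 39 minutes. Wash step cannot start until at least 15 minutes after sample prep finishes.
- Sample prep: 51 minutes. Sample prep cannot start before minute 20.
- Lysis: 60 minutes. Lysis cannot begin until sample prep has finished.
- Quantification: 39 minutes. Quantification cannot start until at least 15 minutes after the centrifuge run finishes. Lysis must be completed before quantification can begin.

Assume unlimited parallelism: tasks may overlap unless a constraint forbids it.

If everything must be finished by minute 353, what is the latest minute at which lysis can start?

Data upload has no dependents, so it just needs to finish by minute 353. Starting by 353 − 50 = minute 303 achieves that.
Since data upload (must start by minute 303, minus 15-minute gap → minute 288) depends on it, quantification must finish by minute 288. Backing off its 39-minute duration gives a latest start of minute 249.
The centrifuge run feeds into quantification (must start by minute 249, minus 15-minute gap → minute 234); so the centrifuge run must finish by minute 234 and therefore start by minute 169.
Lysis must finish in time for the centrifuge run (must start by minute 169); quantification (must start by minute 249). The tightest is minute 169, so lysis must start by 169 − 60 = minute 109.

109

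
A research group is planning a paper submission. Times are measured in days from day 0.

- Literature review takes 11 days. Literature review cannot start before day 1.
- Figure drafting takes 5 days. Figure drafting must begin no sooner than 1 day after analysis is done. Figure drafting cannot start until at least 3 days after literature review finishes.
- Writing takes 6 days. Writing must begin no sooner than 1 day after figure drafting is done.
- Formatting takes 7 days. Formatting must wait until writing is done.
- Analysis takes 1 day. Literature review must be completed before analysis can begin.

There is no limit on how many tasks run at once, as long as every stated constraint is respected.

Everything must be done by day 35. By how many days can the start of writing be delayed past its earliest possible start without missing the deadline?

Literature review waits on its own release at day 1, so it starts at day 1 and finishes at 1 + 11 = day 12.
Analysis cannot begin until literature review (finishes day 12). It runs from day 12 to 12 + 1 = day 13.
Figure drafting needs all of analysis (finishes day 13, plus 1-day gap → day 14); literature review (finishes day 12, plus 3-day gap → day 15). That puts its earliest start at day 15; it finishes at 15 + 5 = day 20.
Writing cannot begin until figure drafting (finishes day 20, plus 1-day gap → day 21). It runs from day 21 to 21 + 6 = day 27.

Working backward from the deadline:
Formatting has no dependents, so it just needs to finish by day 35. Starting by 35 − 7 = day 28 achieves that.
Writing has to be done before formatting (must start by day 28). That means finishing by day 28, i.e. starting by 28 − 6 = day 22.
So writing can start as early as day 21 and as late as day 22, giving 22 − 21 = 1 day of slack.

1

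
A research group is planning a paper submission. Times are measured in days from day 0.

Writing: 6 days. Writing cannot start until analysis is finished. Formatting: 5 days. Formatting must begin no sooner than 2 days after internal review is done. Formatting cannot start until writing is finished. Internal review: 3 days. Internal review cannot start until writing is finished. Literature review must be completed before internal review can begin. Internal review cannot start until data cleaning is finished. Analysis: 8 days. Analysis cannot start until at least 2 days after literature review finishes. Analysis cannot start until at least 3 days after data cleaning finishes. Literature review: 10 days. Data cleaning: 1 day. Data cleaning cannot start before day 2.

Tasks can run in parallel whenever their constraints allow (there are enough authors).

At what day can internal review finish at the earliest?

Data cleaning cannot begin until its own release at day 2. It runs from day 2 to 2 + 1 = day 3.
Literature review has no prerequisites, so it starts at day 0 and finishes at day 10.
For analysis: literature review (finishes day 10, plus 2-day gap → day 12); data cleaning (finishes day 3, plus 3-day gap → day 6). Taking the maximum gives a start of day 12, and it finishes at 12 + 8 = day 20.
Writing waits on analysis (finishes day 20), so it starts at day 20 and finishes at 20 + 6 = day 26.
Internal review has to wait for writing (finishes day 26); literature review (finishes day 10); data cleaning (finishes day 3). The latest of these is day 26, so internal review runs day 26 to 26 + 3 = day 29.

29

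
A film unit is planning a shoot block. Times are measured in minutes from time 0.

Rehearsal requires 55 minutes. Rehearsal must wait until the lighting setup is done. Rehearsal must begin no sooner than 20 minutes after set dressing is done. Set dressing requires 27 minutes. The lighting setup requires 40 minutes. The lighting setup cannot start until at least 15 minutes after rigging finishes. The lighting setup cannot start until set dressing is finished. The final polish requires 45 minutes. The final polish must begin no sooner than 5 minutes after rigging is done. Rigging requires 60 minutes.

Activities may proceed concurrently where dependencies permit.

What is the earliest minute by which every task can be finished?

Nothing blocks set dressing, so it runs from minute 0 to minute 27.
Nothing blocks rigging, so it runs from minute 0 to minute 60.
The final polish waits on rigging (finishes minute 60, plus 5-minute gap → minute 65), so it starts at minute 65 and finishes at 65 + 45 = minute 110.
The lighting setup has to wait for rigging (finishes minute 60, plus 15-minute gap → minute 75); set dressing (finishes minute 27). The latest of these is minute 75, so the lighting setup runs minute 75 to 75 + 40 = minute 115.
For rehearsal: the lighting setup (finishes minute 115); set dressing (finishes minute 27, plus 20-minute gap → minute 47). Taking the maximum gives a start of minute 115, and it finishes at 115 + 55 = minute 170.
All tasks are finished once the last one completes. Finish times: Rigging at 60, Set dressing at 27, The lighting setup at 115, Rehearsal at 170, The final polish at 110. The latest is minute 170.

170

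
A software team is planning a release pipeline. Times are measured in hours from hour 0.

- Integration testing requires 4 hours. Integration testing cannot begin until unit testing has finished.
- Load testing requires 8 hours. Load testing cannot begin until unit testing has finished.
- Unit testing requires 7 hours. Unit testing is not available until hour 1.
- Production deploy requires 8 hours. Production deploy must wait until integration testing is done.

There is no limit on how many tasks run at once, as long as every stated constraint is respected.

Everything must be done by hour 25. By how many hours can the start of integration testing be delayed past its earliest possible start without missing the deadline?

5

After its own release at hour 1, unit testing can start at hour 1 and finishes at hour 8.
Integration testing waits on unit testing (finishes hour 8), so it starts at hour 8 and finishes at 8 + 4 = hour 12.

Working backward from the deadline:
To finish by hour 25, production deploy (duration 8) must start no later than hour 17.
Integration testing has to be done before production deploy (must start by hour 17). That means finishing by hour 17, i.e. starting by 17 − 4 = hour 13.
So integration testing can start as early as hour 8 and as late as hour 13, giving 13 − 8 = 5 hours of slack.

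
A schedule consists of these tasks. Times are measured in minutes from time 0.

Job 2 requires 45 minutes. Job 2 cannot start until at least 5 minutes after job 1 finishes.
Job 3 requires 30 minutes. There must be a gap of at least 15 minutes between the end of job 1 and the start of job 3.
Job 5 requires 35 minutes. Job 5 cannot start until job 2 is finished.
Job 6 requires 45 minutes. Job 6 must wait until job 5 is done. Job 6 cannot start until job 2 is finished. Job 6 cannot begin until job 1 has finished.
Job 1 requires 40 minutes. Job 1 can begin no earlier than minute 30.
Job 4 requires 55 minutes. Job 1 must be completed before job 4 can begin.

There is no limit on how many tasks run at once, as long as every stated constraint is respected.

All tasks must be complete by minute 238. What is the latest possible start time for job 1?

To finish by minute 238, job 6 (duration 45) must start no later than minute 193.
Job 5 must finish before job 6 (must start by minute 193). With a 35-minute duration, job 5 must start by 193 − 35 = minute 158.
For job 2: job 5 (must start by minute 158); job 6 (must start by minute 193). The most restrictive is minute 158; with a 45-minute duration, job 2 must start by minute 113.
To finish by minute 238, job 3 (duration 30) must start no later than minute 208.
Job 4 must finish by minute 238; it takes 55 minutes, so it must start by 238 − 55 = minute 183.
Job 1 has several dependents: job 2 (must start by minute 113, minus 5-minute gap → minute 108); job 3 (must start by minute 208, minus 15-minute gap → minute 193); job 4 (must start by minute 183); job 6 (must start by minute 193). The earliest of those limits is minute 108, so job 1 must start by 108 − 40 = minute 68.

68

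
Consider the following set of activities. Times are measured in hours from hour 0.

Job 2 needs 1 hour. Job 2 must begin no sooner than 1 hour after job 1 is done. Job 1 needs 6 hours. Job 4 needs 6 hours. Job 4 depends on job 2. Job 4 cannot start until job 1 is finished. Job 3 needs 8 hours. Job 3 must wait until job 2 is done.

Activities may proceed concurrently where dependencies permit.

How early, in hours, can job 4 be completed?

14

Job 1 has no prerequisites, so it starts at hour 0 and finishes at hour 6.
After job 1 (finishes hour 6, plus 1-hour gap → hour 7), job 2 can start at hour 7 and finishes at hour 8.
Job 4 cannot start until job 2 (finishes hour 8); job 1 (finishes hour 6). The controlling bound is hour 8, so job 4 finishes at 8 + 6 = hour 14.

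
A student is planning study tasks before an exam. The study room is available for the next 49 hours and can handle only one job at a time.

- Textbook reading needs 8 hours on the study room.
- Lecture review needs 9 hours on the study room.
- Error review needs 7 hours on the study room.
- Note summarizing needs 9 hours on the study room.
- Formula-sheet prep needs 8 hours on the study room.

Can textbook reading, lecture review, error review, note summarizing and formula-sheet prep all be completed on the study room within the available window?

Yes

Running back to back, the jobs need 8 + 9 + 7 + 9 + 8 = 41 hours on the study room.
Since 41 ≤ 49, they fit within the window.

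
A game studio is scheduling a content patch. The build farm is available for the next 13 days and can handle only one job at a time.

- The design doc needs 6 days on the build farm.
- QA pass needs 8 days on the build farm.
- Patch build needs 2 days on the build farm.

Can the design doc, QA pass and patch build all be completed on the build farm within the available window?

Running back to back, the jobs need 6 + 8 + 2 = 16 days on the build farm.
Since 16 > 13, they cannot all fit.

No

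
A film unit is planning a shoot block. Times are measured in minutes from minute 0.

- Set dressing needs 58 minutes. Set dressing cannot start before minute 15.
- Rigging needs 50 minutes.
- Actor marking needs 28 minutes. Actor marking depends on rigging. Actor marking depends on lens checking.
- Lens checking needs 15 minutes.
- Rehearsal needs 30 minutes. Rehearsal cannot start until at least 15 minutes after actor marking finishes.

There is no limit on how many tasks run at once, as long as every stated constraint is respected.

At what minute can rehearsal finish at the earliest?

123

Lens checking has no prerequisites, so it starts at minute 0 and finishes at minute 15.
Nothing blocks rigging, so it runs from minute 0 to minute 50.
For actor marking: rigging (finishes minute 50); lens checking (finishes minute 15). Taking the maximum gives a start of minute 50, and it finishes at 50 + 28 = minute 78.
Rehearsal cannot begin until actor marking (finishes minute 78, plus 15-minute gap → minute 93). It runs from minute 93 to 93 + 30 = minute 123.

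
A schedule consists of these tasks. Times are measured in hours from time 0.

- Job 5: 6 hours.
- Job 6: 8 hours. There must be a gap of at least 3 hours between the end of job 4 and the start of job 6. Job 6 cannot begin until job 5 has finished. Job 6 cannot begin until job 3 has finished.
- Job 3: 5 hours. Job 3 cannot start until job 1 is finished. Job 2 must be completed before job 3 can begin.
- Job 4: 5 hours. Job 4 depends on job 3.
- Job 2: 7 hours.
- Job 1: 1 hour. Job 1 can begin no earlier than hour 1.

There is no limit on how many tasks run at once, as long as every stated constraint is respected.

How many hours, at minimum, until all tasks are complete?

Nothing blocks job 5, so it runs from hour 0 to hour 6.
Nothing blocks job 2, so it runs from hour 0 to hour 7.
Job 1 waits on its own release at hour 1, so it starts at hour 1 and finishes at 1 + 1 = hour 2.
Job 3 cannot start until job 1 (finishes hour 2); job 2 (finishes hour 7). The controlling bound is hour 7, so job 3 finishes at 7 + 5 = hour 12.
Job 4 waits on job 3 (finishes hour 12), so it starts at hour 12 and finishes at 12 + 5 = hour 17.
For job 6: job 4 (finishes hour 17, plus 3-hour gap → hour 20); job 5 (finishes hour 6); job 3 (finishes hour 12). Taking the maximum gives a start of hour 20, and it finishes at 20 + 8 = hour 28.
All tasks are finished once the last one completes. Finish times: Job 1 at 2, Job 2 at 7, Job 3 at 12, Job 4 at 17, Job 5 at 6, Job 6 at 28. The latest is hour 28.

28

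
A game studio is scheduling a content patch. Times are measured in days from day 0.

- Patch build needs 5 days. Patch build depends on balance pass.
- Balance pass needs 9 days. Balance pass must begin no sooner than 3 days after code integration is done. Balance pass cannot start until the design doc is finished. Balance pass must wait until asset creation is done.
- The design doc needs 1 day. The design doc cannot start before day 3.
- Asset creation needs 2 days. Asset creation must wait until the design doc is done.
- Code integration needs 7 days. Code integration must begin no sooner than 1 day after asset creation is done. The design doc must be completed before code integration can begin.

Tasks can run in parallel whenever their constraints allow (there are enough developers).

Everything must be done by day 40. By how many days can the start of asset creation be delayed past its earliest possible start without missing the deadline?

The design doc waits on its own release at day 3, so it starts at day 3 and finishes at 3 + 1 = day 4.
After the design doc (finishes day 4), asset creation can start at day 4 and finishes at day 6.

Working backward from the deadline:
Nothing follows patch build; the deadline of day 40 is its only limit. It must start by 40 − 5 = day 35.
Balance pass has to be done before patch build (must start by day 35). That means finishing by day 35, i.e. starting by 35 − 9 = day 26.
Since balance pass (must start by day 26, minus 3-day gap → day 23) depends on it, code integration must finish by day 23. Backing off its 7-day duration gives a latest start of day 16.
Asset creation has several dependents: code integration (must start by day 16, minus 1-day gap → day 15); balance pass (must start by day 26). The earliest of those limits is day 15, so asset creation must start by 15 − 2 = day 13.
So asset creation can start as early as day 4 and as late as day 13, giving 13 − 4 = 9 days of slack.

9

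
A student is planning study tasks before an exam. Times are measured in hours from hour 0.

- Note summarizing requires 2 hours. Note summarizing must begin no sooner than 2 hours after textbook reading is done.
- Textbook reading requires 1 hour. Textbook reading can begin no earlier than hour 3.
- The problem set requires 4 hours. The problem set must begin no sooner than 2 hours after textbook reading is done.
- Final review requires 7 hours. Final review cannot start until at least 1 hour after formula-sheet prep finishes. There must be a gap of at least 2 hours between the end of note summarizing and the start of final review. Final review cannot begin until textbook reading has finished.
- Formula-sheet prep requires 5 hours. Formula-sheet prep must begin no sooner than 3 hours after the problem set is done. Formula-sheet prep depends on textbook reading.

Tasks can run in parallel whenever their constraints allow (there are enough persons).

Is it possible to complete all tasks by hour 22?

Textbook reading waits on its own release at hour 3, so it starts at hour 3 and finishes at 3 + 1 = hour 4.
After textbook reading (finishes hour 4, plus 2-hour gap → hour 6), note summarizing can start at hour 6 and finishes at hour 8.
The problem set waits on textbook reading (finishes hour 4, plus 2-hour gap → hour 6), so it starts at hour 6 and finishes at 6 + 4 = hour 10.
For formula-sheet prep: the problem set (finishes hour 10, plus 3-hour gap → hour 13); textbook reading (finishes hour 4). Taking the maximum gives a start of hour 13, and it finishes at 13 + 5 = hour 18.
Final review cannot start until formula-sheet prep (finishes hour 18, plus 1-hour gap → hour 19); note summarizing (finishes hour 8, plus 2-hour gap → hour 10); textbook reading (finishes hour 4). The controlling bound is hour 19, so final review finishes at 19 + 7 = hour 26.
The earliest everything can be done is hour 26, which is after the deadline of 22, so it is not possible.

No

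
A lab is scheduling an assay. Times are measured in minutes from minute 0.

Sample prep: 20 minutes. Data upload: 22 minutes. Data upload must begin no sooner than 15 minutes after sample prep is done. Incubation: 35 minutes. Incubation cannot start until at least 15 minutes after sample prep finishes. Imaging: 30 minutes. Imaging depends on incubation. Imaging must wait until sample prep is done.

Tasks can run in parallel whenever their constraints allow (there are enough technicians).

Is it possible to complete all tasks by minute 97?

Nothing blocks sample prep, so it runs from minute 0 to minute 20.
Data upload cannot begin until sample prep (finishes minute 20, plus 15-minute gap → minute 35). It runs from minute 35 to 35 + 22 = minute 57.
Incubation cannot begin until sample prep (finishes minute 20, plus 15-minute gap → minute 35). It runs from minute 35 to 35 + 35 = minute 70.
Imaging has to wait for incubation (finishes minute 70); sample prep (finishes minute 20). The latest of these is minute 70, so imaging runs minute 70 to 70 + 30 = minute 100.
The earliest everything can be done is minute 100, which is after the deadline of 97, so it is not possible.

No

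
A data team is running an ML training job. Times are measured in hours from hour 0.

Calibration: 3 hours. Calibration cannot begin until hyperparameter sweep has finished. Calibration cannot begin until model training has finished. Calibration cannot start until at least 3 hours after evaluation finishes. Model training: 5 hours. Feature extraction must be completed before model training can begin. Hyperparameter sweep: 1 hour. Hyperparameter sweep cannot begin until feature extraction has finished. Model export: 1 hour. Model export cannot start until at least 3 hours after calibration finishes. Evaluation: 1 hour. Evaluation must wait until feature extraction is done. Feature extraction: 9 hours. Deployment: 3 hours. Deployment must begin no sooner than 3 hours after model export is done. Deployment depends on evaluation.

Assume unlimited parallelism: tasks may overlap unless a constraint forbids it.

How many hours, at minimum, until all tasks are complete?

27

Feature extraction has no prerequisites, so it starts at hour 0 and finishes at hour 9.
Evaluation cannot begin until feature extraction (finishes hour 9). It runs from hour 9 to 9 + 1 = hour 10.
After feature extraction (finishes hour 9), model training can start at hour 9 and finishes at hour 14.
After feature extraction (finishes hour 9), hyperparameter sweep can start at hour 9 and finishes at hour 10.
Calibration has to wait for hyperparameter sweep (finishes hour 10); model training (finishes hour 14); evaluation (finishes hour 10, plus 3-hour gap → hour 13). The latest of these is hour 14, so calibration runs hour 14 to 14 + 3 = hour 17.
Model export waits on calibration (finishes hour 17, plus 3-hour gap → hour 20), so it starts at hour 20 and finishes at 20 + 1 = hour 21.
For deployment: model export (finishes hour 21, plus 3-hour gap → hour 24); evaluation (finishes hour 10). Taking the maximum gives a start of hour 24, and it finishes at 24 + 3 = hour 27.
All tasks are finished once the last one completes. Finish times: Feature extraction at 9, Hyperparameter sweep at 10, Model training at 14, Evaluation at 10, Calibration at 17, Model export at 21, Deployment at 27. The latest is hour 27.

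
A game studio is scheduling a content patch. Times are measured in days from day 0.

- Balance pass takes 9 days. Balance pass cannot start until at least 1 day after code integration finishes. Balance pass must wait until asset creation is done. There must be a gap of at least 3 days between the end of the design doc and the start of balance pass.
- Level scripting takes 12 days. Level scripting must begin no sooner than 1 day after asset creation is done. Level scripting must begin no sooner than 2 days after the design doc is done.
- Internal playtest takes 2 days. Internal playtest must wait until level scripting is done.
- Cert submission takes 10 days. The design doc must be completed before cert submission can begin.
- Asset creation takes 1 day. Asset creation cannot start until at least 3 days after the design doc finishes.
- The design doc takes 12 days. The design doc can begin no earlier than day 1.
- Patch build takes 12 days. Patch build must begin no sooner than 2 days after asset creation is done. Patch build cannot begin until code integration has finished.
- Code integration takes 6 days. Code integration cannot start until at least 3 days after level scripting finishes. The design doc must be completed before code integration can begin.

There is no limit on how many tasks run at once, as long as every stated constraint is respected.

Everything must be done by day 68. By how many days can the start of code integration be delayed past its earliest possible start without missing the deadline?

17

The design doc waits on its own release at day 1, so it starts at day 1 and finishes at 1 + 12 = day 13.
Asset creation waits on the design doc (finishes day 13, plus 3-day gap → day 16), so it starts at day 16 and finishes at 16 + 1 = day 17.
Level scripting has to wait for asset creation (finishes day 17, plus 1-day gap → day 18); the design doc (finishes day 13, plus 2-day gap → day 15). The latest of these is day 18, so level scripting runs day 18 to 18 + 12 = day 30.
Code integration cannot start until level scripting (finishes day 30, plus 3-day gap → day 33); the design doc (finishes day 13). The controlling bound is day 33, so code integration finishes at 33 + 6 = day 39.

Working backward from the deadline:
To finish by day 68, balance pass (duration 9) must start no later than day 59.
Patch build must finish by day 68; it takes 12 days, so it must start by 68 − 12 = day 56.
Code integration must finish in time for balance pass (must start by day 59, minus 1-day gap → day 58); patch build (must start by day 56). The tightest is day 56, so code integration must start by 56 − 6 = day 50.
So code integration can start as early as day 33 and as late as day 50, giving 50 − 33 = 17 days of slack.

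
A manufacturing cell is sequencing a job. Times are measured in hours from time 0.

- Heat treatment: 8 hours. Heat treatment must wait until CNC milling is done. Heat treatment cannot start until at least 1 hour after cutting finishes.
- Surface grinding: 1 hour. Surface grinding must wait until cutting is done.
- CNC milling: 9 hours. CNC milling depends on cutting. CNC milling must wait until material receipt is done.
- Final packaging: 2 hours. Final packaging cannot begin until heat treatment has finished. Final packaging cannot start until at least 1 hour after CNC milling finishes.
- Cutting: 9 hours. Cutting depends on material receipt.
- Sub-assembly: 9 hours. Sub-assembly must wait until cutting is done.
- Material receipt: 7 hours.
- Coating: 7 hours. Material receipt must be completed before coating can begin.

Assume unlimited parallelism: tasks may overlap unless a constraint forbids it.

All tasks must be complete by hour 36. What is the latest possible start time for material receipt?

Final packaging must finish by hour 36; it takes 2 hours, so it must start by 36 − 2 = hour 34.
Since final packaging (must start by hour 34) depends on it, heat treatment must finish by hour 34. Backing off its 8-hour duration gives a latest start of hour 26.
For CNC milling: heat treatment (must start by hour 26); final packaging (must start by hour 34, minus 1-hour gap → hour 33). The most restrictive is hour 26; with a 9-hour duration, CNC milling must start by hour 17.
Surface grinding must finish by hour 36; it takes 1 hour, so it must start by 36 − 1 = hour 35.
To finish by hour 36, sub-assembly (duration 9) must start no later than hour 27.
Cutting must finish in time for CNC milling (must start by hour 17); heat treatment (must start by hour 26, minus 1-hour gap → hour 25); surface grinding (must start by hour 35); sub-assembly (must start by hour 27). The tightest is hour 17, so cutting must start by 17 − 9 = hour 8.
Coating must finish by hour 36; it takes 7 hours, so it must start by 36 − 7 = hour 29.
Material receipt has several dependents: cutting (must start by hour 8); CNC milling (must start by hour 17); coating (must start by hour 29). The earliest of those limits is hour 8, so material receipt must start by 8 − 7 = hour 1.

1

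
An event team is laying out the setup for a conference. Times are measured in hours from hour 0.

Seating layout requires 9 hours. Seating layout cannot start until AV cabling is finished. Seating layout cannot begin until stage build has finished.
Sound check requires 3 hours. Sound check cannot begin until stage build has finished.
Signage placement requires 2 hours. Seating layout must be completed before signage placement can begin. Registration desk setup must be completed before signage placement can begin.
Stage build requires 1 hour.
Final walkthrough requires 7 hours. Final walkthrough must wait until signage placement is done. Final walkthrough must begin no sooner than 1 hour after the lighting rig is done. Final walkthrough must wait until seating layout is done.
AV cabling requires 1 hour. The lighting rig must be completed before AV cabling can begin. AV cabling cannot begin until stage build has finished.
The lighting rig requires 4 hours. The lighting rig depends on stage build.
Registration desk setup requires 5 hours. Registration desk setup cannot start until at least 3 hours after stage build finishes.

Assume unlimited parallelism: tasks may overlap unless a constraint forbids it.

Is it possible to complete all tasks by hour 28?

Yes

Stage build can start immediately at hour 0; it finishes at hour 1.
Sound check waits on stage build (finishes hour 1), so it starts at hour 1 and finishes at 1 + 3 = hour 4.
After stage build (finishes hour 1, plus 3-hour gap → hour 4), registration desk setup can start at hour 4 and finishes at hour 9.
After stage build (finishes hour 1), the lighting rig can start at hour 1 and finishes at hour 5.
AV cabling cannot start until the lighting rig (finishes hour 5); stage build (finishes hour 1). The controlling bound is hour 5, so AV cabling finishes at 5 + 1 = hour 6.
For seating layout: AV cabling (finishes hour 6); stage build (finishes hour 1). Taking the maximum gives a start of hour 6, and it finishes at 6 + 9 = hour 15.
Signage placement cannot start until seating layout (finishes hour 15); registration desk setup (finishes hour 9). The controlling bound is hour 15, so signage placement finishes at 15 + 2 = hour 17.
For final walkthrough: signage placement (finishes hour 17); the lighting rig (finishes hour 5, plus 1-hour gap → hour 6); seating layout (finishes hour 15). Taking the maximum gives a start of hour 17, and it finishes at 17 + 7 = hour 24.
Every task is finished by hour 24, which is no later than the deadline of 28, so the schedule is feasible.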